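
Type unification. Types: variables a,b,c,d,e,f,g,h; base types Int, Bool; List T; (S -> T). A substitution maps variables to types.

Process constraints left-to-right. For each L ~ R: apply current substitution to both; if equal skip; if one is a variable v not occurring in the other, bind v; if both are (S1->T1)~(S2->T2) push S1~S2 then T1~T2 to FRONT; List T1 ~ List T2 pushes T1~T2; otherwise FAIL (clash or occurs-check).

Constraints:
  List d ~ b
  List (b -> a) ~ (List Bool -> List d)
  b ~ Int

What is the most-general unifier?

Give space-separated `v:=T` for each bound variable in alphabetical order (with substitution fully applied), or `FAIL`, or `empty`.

Answer: FAIL

Derivation:
step 1: unify List d ~ b  [subst: {-} | 2 pending]
  bind b := List d
step 2: unify List (List d -> a) ~ (List Bool -> List d)  [subst: {b:=List d} | 1 pending]
  clash: List (List d -> a) vs (List Bool -> List d)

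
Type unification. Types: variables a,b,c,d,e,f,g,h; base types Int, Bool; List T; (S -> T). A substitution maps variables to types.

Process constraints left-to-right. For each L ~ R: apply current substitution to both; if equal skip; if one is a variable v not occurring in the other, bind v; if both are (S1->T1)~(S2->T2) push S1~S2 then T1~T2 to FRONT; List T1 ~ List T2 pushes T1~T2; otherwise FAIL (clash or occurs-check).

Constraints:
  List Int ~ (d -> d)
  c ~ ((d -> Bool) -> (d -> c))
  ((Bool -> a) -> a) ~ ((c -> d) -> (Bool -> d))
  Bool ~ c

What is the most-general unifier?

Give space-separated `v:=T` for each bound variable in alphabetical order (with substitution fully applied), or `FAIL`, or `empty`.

Answer: FAIL

Derivation:
step 1: unify List Int ~ (d -> d)  [subst: {-} | 3 pending]
  clash: List Int vs (d -> d)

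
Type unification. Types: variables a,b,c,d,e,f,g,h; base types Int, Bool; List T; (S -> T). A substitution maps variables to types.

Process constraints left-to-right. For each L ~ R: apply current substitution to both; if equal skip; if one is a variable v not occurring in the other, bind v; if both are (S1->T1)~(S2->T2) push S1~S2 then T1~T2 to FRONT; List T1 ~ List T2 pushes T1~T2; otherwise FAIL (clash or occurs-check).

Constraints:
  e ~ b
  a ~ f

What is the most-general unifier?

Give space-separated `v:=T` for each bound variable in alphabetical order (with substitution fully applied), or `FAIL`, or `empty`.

Answer: a:=f e:=b

Derivation:
step 1: unify e ~ b  [subst: {-} | 1 pending]
  bind e := b
step 2: unify a ~ f  [subst: {e:=b} | 0 pending]
  bind a := f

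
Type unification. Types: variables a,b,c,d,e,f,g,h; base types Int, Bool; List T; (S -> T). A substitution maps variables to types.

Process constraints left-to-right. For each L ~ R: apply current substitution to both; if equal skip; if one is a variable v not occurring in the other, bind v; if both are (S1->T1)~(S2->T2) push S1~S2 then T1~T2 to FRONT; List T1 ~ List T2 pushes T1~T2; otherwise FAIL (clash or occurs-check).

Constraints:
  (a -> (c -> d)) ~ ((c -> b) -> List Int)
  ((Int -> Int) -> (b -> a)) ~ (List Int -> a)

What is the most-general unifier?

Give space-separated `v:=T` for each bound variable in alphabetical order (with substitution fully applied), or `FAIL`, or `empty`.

step 1: unify (a -> (c -> d)) ~ ((c -> b) -> List Int)  [subst: {-} | 1 pending]
  -> decompose arrow: push a~(c -> b), (c -> d)~List Int
step 2: unify a ~ (c -> b)  [subst: {-} | 2 pending]
  bind a := (c -> b)
step 3: unify (c -> d) ~ List Int  [subst: {a:=(c -> b)} | 1 pending]
  clash: (c -> d) vs List Int

Answer: FAIL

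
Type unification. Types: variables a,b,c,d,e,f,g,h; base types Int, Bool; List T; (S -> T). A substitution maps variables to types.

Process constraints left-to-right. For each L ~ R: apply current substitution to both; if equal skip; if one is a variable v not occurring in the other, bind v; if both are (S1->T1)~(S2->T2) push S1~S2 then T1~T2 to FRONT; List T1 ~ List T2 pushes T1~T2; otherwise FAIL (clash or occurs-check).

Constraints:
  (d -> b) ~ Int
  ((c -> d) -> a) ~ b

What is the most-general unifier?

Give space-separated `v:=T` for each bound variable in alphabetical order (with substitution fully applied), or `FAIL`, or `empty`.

Answer: FAIL

Derivation:
step 1: unify (d -> b) ~ Int  [subst: {-} | 1 pending]
  clash: (d -> b) vs Int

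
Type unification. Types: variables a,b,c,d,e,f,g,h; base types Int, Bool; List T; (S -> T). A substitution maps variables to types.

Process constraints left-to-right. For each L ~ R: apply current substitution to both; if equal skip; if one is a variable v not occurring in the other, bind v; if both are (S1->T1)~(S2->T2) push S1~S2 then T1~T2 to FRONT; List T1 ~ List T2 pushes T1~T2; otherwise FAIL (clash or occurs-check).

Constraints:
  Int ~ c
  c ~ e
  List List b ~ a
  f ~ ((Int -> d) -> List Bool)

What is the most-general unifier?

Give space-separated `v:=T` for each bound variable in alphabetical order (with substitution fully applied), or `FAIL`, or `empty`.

step 1: unify Int ~ c  [subst: {-} | 3 pending]
  bind c := Int
step 2: unify Int ~ e  [subst: {c:=Int} | 2 pending]
  bind e := Int
step 3: unify List List b ~ a  [subst: {c:=Int, e:=Int} | 1 pending]
  bind a := List List b
step 4: unify f ~ ((Int -> d) -> List Bool)  [subst: {c:=Int, e:=Int, a:=List List b} | 0 pending]
  bind f := ((Int -> d) -> List Bool)

Answer: a:=List List b c:=Int e:=Int f:=((Int -> d) -> List Bool)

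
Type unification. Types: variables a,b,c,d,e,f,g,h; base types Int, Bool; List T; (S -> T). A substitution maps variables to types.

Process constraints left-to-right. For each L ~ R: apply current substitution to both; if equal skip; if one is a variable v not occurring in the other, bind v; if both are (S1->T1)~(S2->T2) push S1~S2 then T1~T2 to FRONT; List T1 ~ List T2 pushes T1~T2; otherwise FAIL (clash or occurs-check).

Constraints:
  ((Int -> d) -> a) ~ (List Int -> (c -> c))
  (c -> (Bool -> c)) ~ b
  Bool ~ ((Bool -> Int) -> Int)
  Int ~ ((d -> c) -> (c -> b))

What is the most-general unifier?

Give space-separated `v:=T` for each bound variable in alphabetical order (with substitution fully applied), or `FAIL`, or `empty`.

step 1: unify ((Int -> d) -> a) ~ (List Int -> (c -> c))  [subst: {-} | 3 pending]
  -> decompose arrow: push (Int -> d)~List Int, a~(c -> c)
step 2: unify (Int -> d) ~ List Int  [subst: {-} | 4 pending]
  clash: (Int -> d) vs List Int

Answer: FAIL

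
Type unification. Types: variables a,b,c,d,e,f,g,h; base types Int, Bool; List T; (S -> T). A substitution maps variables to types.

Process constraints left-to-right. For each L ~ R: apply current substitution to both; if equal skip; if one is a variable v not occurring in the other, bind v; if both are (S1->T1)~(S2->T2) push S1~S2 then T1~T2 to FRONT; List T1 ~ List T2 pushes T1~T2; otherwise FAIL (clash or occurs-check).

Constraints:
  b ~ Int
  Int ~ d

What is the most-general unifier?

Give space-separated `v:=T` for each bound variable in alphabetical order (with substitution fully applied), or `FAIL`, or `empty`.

step 1: unify b ~ Int  [subst: {-} | 1 pending]
  bind b := Int
step 2: unify Int ~ d  [subst: {b:=Int} | 0 pending]
  bind d := Int

Answer: b:=Int d:=Int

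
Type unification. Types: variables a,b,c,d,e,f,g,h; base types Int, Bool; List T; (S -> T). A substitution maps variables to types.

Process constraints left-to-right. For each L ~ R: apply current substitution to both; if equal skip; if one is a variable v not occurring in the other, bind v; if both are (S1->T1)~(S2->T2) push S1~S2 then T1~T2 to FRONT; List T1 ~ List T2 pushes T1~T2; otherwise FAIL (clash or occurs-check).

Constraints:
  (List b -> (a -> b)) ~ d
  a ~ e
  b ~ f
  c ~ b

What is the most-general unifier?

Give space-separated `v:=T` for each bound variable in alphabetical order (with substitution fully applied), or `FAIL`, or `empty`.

Answer: a:=e b:=f c:=f d:=(List f -> (e -> f))

Derivation:
step 1: unify (List b -> (a -> b)) ~ d  [subst: {-} | 3 pending]
  bind d := (List b -> (a -> b))
step 2: unify a ~ e  [subst: {d:=(List b -> (a -> b))} | 2 pending]
  bind a := e
step 3: unify b ~ f  [subst: {d:=(List b -> (a -> b)), a:=e} | 1 pending]
  bind b := f
step 4: unify c ~ f  [subst: {d:=(List b -> (a -> b)), a:=e, b:=f} | 0 pending]
  bind c := f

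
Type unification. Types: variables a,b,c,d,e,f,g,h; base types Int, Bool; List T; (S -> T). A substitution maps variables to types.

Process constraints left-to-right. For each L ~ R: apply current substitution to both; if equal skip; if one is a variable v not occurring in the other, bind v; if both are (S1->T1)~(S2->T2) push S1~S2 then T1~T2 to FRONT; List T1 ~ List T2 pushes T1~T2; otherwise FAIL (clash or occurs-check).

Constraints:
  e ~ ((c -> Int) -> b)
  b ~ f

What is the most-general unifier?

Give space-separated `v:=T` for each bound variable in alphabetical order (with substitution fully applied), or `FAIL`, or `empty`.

step 1: unify e ~ ((c -> Int) -> b)  [subst: {-} | 1 pending]
  bind e := ((c -> Int) -> b)
step 2: unify b ~ f  [subst: {e:=((c -> Int) -> b)} | 0 pending]
  bind b := f

Answer: b:=f e:=((c -> Int) -> f)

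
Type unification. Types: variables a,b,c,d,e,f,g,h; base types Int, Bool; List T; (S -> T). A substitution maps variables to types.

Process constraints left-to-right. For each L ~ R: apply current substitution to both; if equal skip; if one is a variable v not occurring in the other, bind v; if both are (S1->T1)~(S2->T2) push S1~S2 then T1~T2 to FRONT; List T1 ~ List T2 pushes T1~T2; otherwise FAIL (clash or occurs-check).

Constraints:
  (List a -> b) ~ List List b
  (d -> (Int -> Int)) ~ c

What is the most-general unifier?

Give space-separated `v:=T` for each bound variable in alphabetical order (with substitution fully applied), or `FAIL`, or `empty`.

step 1: unify (List a -> b) ~ List List b  [subst: {-} | 1 pending]
  clash: (List a -> b) vs List List b

Answer: FAIL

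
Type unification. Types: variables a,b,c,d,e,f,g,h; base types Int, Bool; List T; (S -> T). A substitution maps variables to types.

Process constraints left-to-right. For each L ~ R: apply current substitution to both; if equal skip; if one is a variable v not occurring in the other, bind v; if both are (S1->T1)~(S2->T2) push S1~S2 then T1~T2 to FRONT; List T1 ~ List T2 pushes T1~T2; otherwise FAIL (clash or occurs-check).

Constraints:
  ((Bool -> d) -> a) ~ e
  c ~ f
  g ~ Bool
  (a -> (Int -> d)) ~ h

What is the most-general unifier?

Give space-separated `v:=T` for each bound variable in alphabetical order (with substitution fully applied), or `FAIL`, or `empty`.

Answer: c:=f e:=((Bool -> d) -> a) g:=Bool h:=(a -> (Int -> d))

Derivation:
step 1: unify ((Bool -> d) -> a) ~ e  [subst: {-} | 3 pending]
  bind e := ((Bool -> d) -> a)
step 2: unify c ~ f  [subst: {e:=((Bool -> d) -> a)} | 2 pending]
  bind c := f
step 3: unify g ~ Bool  [subst: {e:=((Bool -> d) -> a), c:=f} | 1 pending]
  bind g := Bool
step 4: unify (a -> (Int -> d)) ~ h  [subst: {e:=((Bool -> d) -> a), c:=f, g:=Bool} | 0 pending]
  bind h := (a -> (Int -> d))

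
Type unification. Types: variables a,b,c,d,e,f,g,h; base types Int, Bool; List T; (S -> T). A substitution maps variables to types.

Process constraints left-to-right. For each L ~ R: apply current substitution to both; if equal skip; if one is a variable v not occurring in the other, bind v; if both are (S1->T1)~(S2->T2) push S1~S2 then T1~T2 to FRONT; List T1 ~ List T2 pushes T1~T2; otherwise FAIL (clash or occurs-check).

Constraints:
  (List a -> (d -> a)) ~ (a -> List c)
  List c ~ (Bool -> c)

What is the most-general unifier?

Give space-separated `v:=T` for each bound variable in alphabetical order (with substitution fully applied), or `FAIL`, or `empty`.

Answer: FAIL

Derivation:
step 1: unify (List a -> (d -> a)) ~ (a -> List c)  [subst: {-} | 1 pending]
  -> decompose arrow: push List a~a, (d -> a)~List c
step 2: unify List a ~ a  [subst: {-} | 2 pending]
  occurs-check fail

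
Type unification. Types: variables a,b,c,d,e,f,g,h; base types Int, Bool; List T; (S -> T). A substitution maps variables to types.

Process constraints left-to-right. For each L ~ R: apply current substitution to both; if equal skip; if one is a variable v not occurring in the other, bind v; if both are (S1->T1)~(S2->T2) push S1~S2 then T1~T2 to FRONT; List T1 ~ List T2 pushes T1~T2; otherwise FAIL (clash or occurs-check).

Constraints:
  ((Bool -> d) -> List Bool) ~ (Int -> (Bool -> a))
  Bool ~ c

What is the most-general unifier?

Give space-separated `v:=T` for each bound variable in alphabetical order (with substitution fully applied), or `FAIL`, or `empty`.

step 1: unify ((Bool -> d) -> List Bool) ~ (Int -> (Bool -> a))  [subst: {-} | 1 pending]
  -> decompose arrow: push (Bool -> d)~Int, List Bool~(Bool -> a)
step 2: unify (Bool -> d) ~ Int  [subst: {-} | 2 pending]
  clash: (Bool -> d) vs Int

Answer: FAIL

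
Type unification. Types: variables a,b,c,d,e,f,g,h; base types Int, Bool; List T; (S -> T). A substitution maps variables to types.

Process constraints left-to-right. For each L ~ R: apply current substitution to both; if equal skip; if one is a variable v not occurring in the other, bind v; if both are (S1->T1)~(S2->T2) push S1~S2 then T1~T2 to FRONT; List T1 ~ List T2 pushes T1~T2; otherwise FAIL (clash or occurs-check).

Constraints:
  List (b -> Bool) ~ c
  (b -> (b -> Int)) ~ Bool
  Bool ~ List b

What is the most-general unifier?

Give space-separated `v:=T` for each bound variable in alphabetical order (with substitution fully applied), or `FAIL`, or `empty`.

Answer: FAIL

Derivation:
step 1: unify List (b -> Bool) ~ c  [subst: {-} | 2 pending]
  bind c := List (b -> Bool)
step 2: unify (b -> (b -> Int)) ~ Bool  [subst: {c:=List (b -> Bool)} | 1 pending]
  clash: (b -> (b -> Int)) vs Bool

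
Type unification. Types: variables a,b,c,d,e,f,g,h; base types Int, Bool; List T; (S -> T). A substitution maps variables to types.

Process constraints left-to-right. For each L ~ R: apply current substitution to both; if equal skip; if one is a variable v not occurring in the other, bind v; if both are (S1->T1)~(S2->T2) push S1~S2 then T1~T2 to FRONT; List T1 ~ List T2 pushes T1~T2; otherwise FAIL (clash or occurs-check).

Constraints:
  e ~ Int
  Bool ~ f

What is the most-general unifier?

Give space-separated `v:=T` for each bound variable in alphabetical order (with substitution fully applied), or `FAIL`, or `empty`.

Answer: e:=Int f:=Bool

Derivation:
step 1: unify e ~ Int  [subst: {-} | 1 pending]
  bind e := Int
step 2: unify Bool ~ f  [subst: {e:=Int} | 0 pending]
  bind f := Bool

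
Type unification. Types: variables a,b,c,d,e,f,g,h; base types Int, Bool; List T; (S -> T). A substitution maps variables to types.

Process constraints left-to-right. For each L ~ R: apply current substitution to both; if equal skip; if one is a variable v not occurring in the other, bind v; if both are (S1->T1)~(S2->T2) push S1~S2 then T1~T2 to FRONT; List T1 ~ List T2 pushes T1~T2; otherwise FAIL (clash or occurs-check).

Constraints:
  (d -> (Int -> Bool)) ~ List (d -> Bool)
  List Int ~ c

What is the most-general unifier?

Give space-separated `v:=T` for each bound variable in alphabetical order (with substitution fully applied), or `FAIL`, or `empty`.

step 1: unify (d -> (Int -> Bool)) ~ List (d -> Bool)  [subst: {-} | 1 pending]
  clash: (d -> (Int -> Bool)) vs List (d -> Bool)

Answer: FAIL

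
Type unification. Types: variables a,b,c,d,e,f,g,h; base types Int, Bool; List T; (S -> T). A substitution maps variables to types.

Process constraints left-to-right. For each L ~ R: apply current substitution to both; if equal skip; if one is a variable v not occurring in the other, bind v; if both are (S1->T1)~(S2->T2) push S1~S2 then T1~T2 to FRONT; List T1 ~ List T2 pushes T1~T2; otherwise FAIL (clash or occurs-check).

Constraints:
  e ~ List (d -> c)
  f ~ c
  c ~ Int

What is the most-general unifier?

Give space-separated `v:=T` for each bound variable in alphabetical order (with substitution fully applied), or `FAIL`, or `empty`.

step 1: unify e ~ List (d -> c)  [subst: {-} | 2 pending]
  bind e := List (d -> c)
step 2: unify f ~ c  [subst: {e:=List (d -> c)} | 1 pending]
  bind f := c
step 3: unify c ~ Int  [subst: {e:=List (d -> c), f:=c} | 0 pending]
  bind c := Int

Answer: c:=Int e:=List (d -> Int) f:=Int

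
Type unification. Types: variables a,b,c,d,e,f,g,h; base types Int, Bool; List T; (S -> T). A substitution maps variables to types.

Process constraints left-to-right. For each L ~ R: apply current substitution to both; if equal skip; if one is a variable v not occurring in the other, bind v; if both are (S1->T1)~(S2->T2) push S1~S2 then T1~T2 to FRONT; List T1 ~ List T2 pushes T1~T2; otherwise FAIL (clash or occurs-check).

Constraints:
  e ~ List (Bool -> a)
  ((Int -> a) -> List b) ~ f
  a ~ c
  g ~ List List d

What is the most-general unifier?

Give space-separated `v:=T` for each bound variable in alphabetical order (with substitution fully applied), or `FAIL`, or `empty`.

step 1: unify e ~ List (Bool -> a)  [subst: {-} | 3 pending]
  bind e := List (Bool -> a)
step 2: unify ((Int -> a) -> List b) ~ f  [subst: {e:=List (Bool -> a)} | 2 pending]
  bind f := ((Int -> a) -> List b)
step 3: unify a ~ c  [subst: {e:=List (Bool -> a), f:=((Int -> a) -> List b)} | 1 pending]
  bind a := c
step 4: unify g ~ List List d  [subst: {e:=List (Bool -> a), f:=((Int -> a) -> List b), a:=c} | 0 pending]
  bind g := List List d

Answer: a:=c e:=List (Bool -> c) f:=((Int -> c) -> List b) g:=List List d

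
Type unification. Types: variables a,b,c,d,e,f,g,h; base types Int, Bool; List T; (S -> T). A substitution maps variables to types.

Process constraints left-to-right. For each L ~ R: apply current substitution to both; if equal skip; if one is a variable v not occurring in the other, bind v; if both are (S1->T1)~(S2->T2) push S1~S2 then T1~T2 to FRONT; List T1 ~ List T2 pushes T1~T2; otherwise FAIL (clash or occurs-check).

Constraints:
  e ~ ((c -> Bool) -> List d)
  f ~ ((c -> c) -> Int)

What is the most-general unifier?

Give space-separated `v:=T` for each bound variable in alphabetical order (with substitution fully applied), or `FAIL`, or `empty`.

step 1: unify e ~ ((c -> Bool) -> List d)  [subst: {-} | 1 pending]
  bind e := ((c -> Bool) -> List d)
step 2: unify f ~ ((c -> c) -> Int)  [subst: {e:=((c -> Bool) -> List d)} | 0 pending]
  bind f := ((c -> c) -> Int)

Answer: e:=((c -> Bool) -> List d) f:=((c -> c) -> Int)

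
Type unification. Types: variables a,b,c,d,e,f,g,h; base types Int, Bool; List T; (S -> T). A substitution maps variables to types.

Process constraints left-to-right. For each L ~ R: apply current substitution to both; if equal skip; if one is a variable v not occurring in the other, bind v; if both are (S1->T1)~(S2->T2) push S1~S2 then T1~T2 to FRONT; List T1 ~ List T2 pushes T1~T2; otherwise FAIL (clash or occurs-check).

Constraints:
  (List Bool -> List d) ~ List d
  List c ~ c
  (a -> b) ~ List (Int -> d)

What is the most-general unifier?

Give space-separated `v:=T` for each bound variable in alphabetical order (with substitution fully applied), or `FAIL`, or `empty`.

Answer: FAIL

Derivation:
step 1: unify (List Bool -> List d) ~ List d  [subst: {-} | 2 pending]
  clash: (List Bool -> List d) vs List d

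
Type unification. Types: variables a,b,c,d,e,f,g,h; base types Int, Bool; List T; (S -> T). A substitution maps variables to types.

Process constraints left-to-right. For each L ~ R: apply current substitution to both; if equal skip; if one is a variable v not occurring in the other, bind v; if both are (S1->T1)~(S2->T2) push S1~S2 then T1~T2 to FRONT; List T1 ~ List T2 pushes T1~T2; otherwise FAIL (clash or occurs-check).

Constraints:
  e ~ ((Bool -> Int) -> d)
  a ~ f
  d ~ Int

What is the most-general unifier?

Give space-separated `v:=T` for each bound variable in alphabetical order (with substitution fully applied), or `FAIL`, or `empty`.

Answer: a:=f d:=Int e:=((Bool -> Int) -> Int)

Derivation:
step 1: unify e ~ ((Bool -> Int) -> d)  [subst: {-} | 2 pending]
  bind e := ((Bool -> Int) -> d)
step 2: unify a ~ f  [subst: {e:=((Bool -> Int) -> d)} | 1 pending]
  bind a := f
step 3: unify d ~ Int  [subst: {e:=((Bool -> Int) -> d), a:=f} | 0 pending]
  bind d := Int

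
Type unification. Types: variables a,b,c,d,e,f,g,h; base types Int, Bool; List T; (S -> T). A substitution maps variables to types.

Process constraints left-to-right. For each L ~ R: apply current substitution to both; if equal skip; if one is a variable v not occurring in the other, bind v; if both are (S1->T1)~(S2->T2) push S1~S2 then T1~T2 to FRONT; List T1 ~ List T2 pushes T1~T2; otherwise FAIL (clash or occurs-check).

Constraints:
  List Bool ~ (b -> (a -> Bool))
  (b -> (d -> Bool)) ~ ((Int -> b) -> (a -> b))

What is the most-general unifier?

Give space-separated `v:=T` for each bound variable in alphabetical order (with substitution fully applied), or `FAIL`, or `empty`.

Answer: FAIL

Derivation:
step 1: unify List Bool ~ (b -> (a -> Bool))  [subst: {-} | 1 pending]
  clash: List Bool vs (b -> (a -> Bool))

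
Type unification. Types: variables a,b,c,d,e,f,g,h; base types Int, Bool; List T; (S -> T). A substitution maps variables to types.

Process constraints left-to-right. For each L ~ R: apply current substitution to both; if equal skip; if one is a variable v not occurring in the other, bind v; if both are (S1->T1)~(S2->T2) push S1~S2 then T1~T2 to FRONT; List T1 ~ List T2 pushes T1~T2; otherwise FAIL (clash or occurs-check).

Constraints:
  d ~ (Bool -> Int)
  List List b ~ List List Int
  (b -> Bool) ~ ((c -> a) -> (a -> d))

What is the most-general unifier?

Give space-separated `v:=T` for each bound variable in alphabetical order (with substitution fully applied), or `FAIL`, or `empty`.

Answer: FAIL

Derivation:
step 1: unify d ~ (Bool -> Int)  [subst: {-} | 2 pending]
  bind d := (Bool -> Int)
step 2: unify List List b ~ List List Int  [subst: {d:=(Bool -> Int)} | 1 pending]
  -> decompose List: push List b~List Int
step 3: unify List b ~ List Int  [subst: {d:=(Bool -> Int)} | 1 pending]
  -> decompose List: push b~Int
step 4: unify b ~ Int  [subst: {d:=(Bool -> Int)} | 1 pending]
  bind b := Int
step 5: unify (Int -> Bool) ~ ((c -> a) -> (a -> (Bool -> Int)))  [subst: {d:=(Bool -> Int), b:=Int} | 0 pending]
  -> decompose arrow: push Int~(c -> a), Bool~(a -> (Bool -> Int))
step 6: unify Int ~ (c -> a)  [subst: {d:=(Bool -> Int), b:=Int} | 1 pending]
  clash: Int vs (c -> a)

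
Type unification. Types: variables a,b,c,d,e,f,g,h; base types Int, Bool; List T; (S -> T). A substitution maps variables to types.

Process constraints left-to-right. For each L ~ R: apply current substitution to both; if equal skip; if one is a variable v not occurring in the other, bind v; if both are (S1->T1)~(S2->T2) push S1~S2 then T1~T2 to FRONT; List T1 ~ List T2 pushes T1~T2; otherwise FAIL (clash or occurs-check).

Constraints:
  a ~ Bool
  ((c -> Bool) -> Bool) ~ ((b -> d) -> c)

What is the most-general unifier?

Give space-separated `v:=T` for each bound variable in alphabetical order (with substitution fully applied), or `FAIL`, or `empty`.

step 1: unify a ~ Bool  [subst: {-} | 1 pending]
  bind a := Bool
step 2: unify ((c -> Bool) -> Bool) ~ ((b -> d) -> c)  [subst: {a:=Bool} | 0 pending]
  -> decompose arrow: push (c -> Bool)~(b -> d), Bool~c
step 3: unify (c -> Bool) ~ (b -> d)  [subst: {a:=Bool} | 1 pending]
  -> decompose arrow: push c~b, Bool~d
step 4: unify c ~ b  [subst: {a:=Bool} | 2 pending]
  bind c := b
step 5: unify Bool ~ d  [subst: {a:=Bool, c:=b} | 1 pending]
  bind d := Bool
step 6: unify Bool ~ b  [subst: {a:=Bool, c:=b, d:=Bool} | 0 pending]
  bind b := Bool

Answer: a:=Bool b:=Bool c:=Bool d:=Bool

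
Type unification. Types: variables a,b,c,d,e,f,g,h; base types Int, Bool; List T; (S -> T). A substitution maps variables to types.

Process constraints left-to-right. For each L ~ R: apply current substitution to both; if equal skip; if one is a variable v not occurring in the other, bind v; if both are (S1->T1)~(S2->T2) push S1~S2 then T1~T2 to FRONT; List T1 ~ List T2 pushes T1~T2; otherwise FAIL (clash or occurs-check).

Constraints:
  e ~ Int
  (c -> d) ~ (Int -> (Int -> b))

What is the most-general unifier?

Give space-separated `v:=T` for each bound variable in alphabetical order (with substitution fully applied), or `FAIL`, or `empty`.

Answer: c:=Int d:=(Int -> b) e:=Int

Derivation:
step 1: unify e ~ Int  [subst: {-} | 1 pending]
  bind e := Int
step 2: unify (c -> d) ~ (Int -> (Int -> b))  [subst: {e:=Int} | 0 pending]
  -> decompose arrow: push c~Int, d~(Int -> b)
step 3: unify c ~ Int  [subst: {e:=Int} | 1 pending]
  bind c := Int
step 4: unify d ~ (Int -> b)  [subst: {e:=Int, c:=Int} | 0 pending]
  bind d := (Int -> b)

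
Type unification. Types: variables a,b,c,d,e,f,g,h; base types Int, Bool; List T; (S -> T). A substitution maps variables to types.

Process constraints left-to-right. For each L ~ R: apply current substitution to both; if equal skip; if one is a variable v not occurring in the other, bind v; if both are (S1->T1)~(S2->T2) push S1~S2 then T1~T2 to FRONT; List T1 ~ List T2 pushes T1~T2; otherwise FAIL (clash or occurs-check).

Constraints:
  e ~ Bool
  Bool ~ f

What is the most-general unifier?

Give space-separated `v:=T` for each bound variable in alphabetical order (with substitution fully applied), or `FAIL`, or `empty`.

Answer: e:=Bool f:=Bool

Derivation:
step 1: unify e ~ Bool  [subst: {-} | 1 pending]
  bind e := Bool
step 2: unify Bool ~ f  [subst: {e:=Bool} | 0 pending]
  bind f := Bool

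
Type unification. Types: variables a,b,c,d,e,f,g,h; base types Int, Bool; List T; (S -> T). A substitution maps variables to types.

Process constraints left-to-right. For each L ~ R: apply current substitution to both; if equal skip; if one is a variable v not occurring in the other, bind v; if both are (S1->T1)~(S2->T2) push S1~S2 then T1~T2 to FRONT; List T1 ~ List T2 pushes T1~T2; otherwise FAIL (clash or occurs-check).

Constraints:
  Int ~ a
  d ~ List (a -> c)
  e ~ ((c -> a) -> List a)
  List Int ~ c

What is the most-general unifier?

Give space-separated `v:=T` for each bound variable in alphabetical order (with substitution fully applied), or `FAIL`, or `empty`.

Answer: a:=Int c:=List Int d:=List (Int -> List Int) e:=((List Int -> Int) -> List Int)

Derivation:
step 1: unify Int ~ a  [subst: {-} | 3 pending]
  bind a := Int
step 2: unify d ~ List (Int -> c)  [subst: {a:=Int} | 2 pending]
  bind d := List (Int -> c)
step 3: unify e ~ ((c -> Int) -> List Int)  [subst: {a:=Int, d:=List (Int -> c)} | 1 pending]
  bind e := ((c -> Int) -> List Int)
step 4: unify List Int ~ c  [subst: {a:=Int, d:=List (Int -> c), e:=((c -> Int) -> List Int)} | 0 pending]
  bind c := List Int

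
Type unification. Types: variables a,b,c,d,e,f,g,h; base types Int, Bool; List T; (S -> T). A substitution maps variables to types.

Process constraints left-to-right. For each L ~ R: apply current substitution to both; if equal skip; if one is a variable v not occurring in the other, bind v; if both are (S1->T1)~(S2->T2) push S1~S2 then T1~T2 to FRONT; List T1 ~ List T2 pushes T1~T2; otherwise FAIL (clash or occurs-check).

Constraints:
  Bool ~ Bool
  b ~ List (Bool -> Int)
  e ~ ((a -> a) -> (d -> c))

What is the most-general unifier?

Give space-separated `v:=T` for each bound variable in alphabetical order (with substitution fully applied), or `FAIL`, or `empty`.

step 1: unify Bool ~ Bool  [subst: {-} | 2 pending]
  -> identical, skip
step 2: unify b ~ List (Bool -> Int)  [subst: {-} | 1 pending]
  bind b := List (Bool -> Int)
step 3: unify e ~ ((a -> a) -> (d -> c))  [subst: {b:=List (Bool -> Int)} | 0 pending]
  bind e := ((a -> a) -> (d -> c))

Answer: b:=List (Bool -> Int) e:=((a -> a) -> (d -> c))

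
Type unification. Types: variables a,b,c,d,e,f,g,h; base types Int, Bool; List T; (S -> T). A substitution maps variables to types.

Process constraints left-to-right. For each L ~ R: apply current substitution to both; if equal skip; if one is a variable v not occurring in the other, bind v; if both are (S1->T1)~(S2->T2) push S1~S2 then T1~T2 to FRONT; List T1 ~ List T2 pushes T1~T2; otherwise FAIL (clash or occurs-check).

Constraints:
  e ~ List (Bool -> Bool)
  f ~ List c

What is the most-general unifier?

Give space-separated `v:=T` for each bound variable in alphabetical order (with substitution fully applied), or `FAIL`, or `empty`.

step 1: unify e ~ List (Bool -> Bool)  [subst: {-} | 1 pending]
  bind e := List (Bool -> Bool)
step 2: unify f ~ List c  [subst: {e:=List (Bool -> Bool)} | 0 pending]
  bind f := List c

Answer: e:=List (Bool -> Bool) f:=List c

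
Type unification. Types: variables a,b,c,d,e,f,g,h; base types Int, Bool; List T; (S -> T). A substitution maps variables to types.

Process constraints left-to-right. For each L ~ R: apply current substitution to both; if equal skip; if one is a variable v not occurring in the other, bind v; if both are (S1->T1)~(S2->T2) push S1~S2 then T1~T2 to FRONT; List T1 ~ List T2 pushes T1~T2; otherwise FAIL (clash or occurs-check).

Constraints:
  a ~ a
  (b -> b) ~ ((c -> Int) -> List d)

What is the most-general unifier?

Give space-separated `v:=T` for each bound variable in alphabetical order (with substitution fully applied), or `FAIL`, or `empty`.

Answer: FAIL

Derivation:
step 1: unify a ~ a  [subst: {-} | 1 pending]
  -> identical, skip
step 2: unify (b -> b) ~ ((c -> Int) -> List d)  [subst: {-} | 0 pending]
  -> decompose arrow: push b~(c -> Int), b~List d
step 3: unify b ~ (c -> Int)  [subst: {-} | 1 pending]
  bind b := (c -> Int)
step 4: unify (c -> Int) ~ List d  [subst: {b:=(c -> Int)} | 0 pending]
  clash: (c -> Int) vs List d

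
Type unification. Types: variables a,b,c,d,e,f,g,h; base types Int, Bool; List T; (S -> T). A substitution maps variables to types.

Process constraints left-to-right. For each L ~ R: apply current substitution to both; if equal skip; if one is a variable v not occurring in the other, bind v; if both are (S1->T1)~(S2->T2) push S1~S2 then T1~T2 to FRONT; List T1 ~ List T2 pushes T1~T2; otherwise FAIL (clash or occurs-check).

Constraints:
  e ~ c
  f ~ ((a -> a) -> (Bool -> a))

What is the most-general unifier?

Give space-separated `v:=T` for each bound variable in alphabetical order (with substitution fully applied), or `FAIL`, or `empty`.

step 1: unify e ~ c  [subst: {-} | 1 pending]
  bind e := c
step 2: unify f ~ ((a -> a) -> (Bool -> a))  [subst: {e:=c} | 0 pending]
  bind f := ((a -> a) -> (Bool -> a))

Answer: e:=c f:=((a -> a) -> (Bool -> a))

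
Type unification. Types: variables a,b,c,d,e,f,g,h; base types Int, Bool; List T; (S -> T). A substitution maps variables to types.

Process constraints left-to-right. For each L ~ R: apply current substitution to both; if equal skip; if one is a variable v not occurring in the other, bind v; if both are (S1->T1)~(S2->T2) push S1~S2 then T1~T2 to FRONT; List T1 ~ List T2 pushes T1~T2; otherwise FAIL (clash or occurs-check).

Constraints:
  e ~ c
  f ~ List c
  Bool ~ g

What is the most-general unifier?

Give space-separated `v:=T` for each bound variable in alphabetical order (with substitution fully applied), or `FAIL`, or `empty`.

Answer: e:=c f:=List c g:=Bool

Derivation:
step 1: unify e ~ c  [subst: {-} | 2 pending]
  bind e := c
step 2: unify f ~ List c  [subst: {e:=c} | 1 pending]
  bind f := List c
step 3: unify Bool ~ g  [subst: {e:=c, f:=List c} | 0 pending]
  bind g := Bool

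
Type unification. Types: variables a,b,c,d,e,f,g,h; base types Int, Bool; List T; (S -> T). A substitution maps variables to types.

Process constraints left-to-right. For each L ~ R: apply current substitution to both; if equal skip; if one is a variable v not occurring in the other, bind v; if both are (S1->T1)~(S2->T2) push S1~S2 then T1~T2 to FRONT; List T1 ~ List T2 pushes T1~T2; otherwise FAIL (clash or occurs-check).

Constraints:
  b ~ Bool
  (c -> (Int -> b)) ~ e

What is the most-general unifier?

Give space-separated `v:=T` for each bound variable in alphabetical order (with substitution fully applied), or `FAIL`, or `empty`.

Answer: b:=Bool e:=(c -> (Int -> Bool))

Derivation:
step 1: unify b ~ Bool  [subst: {-} | 1 pending]
  bind b := Bool
step 2: unify (c -> (Int -> Bool)) ~ e  [subst: {b:=Bool} | 0 pending]
  bind e := (c -> (Int -> Bool))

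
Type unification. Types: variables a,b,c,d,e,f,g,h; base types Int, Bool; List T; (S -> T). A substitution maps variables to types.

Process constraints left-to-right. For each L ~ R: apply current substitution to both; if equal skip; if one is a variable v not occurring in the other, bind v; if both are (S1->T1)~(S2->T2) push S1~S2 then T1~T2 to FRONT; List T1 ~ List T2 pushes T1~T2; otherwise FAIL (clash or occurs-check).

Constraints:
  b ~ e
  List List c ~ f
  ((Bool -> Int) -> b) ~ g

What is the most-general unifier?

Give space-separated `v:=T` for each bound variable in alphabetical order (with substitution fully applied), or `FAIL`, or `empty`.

step 1: unify b ~ e  [subst: {-} | 2 pending]
  bind b := e
step 2: unify List List c ~ f  [subst: {b:=e} | 1 pending]
  bind f := List List c
step 3: unify ((Bool -> Int) -> e) ~ g  [subst: {b:=e, f:=List List c} | 0 pending]
  bind g := ((Bool -> Int) -> e)

Answer: b:=e f:=List List c g:=((Bool -> Int) -> e)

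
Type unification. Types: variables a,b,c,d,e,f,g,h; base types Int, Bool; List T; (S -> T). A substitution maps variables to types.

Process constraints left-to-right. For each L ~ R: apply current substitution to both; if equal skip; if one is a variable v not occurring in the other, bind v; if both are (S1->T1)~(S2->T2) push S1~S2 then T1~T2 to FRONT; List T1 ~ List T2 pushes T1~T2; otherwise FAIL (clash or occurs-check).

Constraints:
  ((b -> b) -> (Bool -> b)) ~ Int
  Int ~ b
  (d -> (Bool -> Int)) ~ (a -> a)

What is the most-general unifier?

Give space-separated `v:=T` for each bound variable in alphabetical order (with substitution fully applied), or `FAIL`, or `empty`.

Answer: FAIL

Derivation:
step 1: unify ((b -> b) -> (Bool -> b)) ~ Int  [subst: {-} | 2 pending]
  clash: ((b -> b) -> (Bool -> b)) vs Int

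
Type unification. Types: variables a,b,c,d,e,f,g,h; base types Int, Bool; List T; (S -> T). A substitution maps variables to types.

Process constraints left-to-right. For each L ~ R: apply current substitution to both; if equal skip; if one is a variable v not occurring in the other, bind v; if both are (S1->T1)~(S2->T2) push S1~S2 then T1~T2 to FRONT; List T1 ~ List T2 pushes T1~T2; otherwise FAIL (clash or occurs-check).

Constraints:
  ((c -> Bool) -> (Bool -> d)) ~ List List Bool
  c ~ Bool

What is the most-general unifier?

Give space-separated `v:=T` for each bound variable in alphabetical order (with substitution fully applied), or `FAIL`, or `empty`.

Answer: FAIL

Derivation:
step 1: unify ((c -> Bool) -> (Bool -> d)) ~ List List Bool  [subst: {-} | 1 pending]
  clash: ((c -> Bool) -> (Bool -> d)) vs List List Bool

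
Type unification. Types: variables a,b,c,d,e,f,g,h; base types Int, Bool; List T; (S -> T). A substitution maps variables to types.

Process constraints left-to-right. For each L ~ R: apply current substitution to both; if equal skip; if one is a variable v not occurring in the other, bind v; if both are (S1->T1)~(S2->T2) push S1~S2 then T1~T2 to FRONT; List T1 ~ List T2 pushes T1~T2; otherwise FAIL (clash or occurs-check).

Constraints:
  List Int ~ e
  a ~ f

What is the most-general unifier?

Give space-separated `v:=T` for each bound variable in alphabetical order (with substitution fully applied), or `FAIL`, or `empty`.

step 1: unify List Int ~ e  [subst: {-} | 1 pending]
  bind e := List Int
step 2: unify a ~ f  [subst: {e:=List Int} | 0 pending]
  bind a := f

Answer: a:=f e:=List Int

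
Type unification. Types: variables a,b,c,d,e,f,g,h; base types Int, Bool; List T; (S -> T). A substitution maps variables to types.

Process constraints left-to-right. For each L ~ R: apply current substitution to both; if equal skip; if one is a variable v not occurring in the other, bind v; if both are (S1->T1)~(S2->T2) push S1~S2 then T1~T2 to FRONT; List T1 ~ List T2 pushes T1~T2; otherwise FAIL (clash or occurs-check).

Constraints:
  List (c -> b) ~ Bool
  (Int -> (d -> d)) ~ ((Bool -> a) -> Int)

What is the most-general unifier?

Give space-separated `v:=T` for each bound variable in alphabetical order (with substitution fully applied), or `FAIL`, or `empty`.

Answer: FAIL

Derivation:
step 1: unify List (c -> b) ~ Bool  [subst: {-} | 1 pending]
  clash: List (c -> b) vs Bool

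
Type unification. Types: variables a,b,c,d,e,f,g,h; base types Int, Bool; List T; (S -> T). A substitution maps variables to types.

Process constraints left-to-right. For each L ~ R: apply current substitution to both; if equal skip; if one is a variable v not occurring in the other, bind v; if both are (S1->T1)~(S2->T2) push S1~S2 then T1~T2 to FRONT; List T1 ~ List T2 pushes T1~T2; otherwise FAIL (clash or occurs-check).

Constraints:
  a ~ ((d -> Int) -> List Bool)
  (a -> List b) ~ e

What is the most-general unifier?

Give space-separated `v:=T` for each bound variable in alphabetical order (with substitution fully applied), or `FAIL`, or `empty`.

Answer: a:=((d -> Int) -> List Bool) e:=(((d -> Int) -> List Bool) -> List b)

Derivation:
step 1: unify a ~ ((d -> Int) -> List Bool)  [subst: {-} | 1 pending]
  bind a := ((d -> Int) -> List Bool)
step 2: unify (((d -> Int) -> List Bool) -> List b) ~ e  [subst: {a:=((d -> Int) -> List Bool)} | 0 pending]
  bind e := (((d -> Int) -> List Bool) -> List b)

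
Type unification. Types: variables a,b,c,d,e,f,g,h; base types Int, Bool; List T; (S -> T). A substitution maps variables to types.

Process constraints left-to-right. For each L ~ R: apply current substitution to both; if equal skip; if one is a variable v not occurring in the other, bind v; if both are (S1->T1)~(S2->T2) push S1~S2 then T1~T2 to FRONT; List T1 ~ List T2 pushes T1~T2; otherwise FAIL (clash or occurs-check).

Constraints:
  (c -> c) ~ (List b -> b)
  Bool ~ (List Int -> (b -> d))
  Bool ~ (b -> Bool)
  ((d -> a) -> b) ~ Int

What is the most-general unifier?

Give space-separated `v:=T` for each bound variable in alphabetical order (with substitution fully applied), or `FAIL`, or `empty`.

Answer: FAIL

Derivation:
step 1: unify (c -> c) ~ (List b -> b)  [subst: {-} | 3 pending]
  -> decompose arrow: push c~List b, c~b
step 2: unify c ~ List b  [subst: {-} | 4 pending]
  bind c := List b
step 3: unify List b ~ b  [subst: {c:=List b} | 3 pending]
  occurs-check fail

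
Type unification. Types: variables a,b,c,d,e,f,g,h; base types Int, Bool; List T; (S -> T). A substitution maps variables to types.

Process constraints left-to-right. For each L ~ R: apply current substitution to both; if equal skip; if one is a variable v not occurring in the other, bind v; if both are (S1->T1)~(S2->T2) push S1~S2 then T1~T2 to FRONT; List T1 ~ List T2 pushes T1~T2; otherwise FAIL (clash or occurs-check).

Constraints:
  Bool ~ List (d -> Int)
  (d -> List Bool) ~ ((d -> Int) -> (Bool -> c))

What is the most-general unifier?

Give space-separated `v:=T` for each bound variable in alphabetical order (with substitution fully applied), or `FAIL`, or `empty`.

Answer: FAIL

Derivation:
step 1: unify Bool ~ List (d -> Int)  [subst: {-} | 1 pending]
  clash: Bool vs List (d -> Int)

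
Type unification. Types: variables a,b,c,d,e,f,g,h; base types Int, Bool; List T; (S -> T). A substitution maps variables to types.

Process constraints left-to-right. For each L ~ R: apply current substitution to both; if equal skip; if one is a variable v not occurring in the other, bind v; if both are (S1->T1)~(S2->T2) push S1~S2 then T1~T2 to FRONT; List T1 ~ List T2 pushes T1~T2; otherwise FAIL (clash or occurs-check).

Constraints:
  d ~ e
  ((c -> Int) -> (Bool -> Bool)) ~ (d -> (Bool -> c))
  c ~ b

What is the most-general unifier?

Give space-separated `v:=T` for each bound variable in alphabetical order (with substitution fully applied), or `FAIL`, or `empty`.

step 1: unify d ~ e  [subst: {-} | 2 pending]
  bind d := e
step 2: unify ((c -> Int) -> (Bool -> Bool)) ~ (e -> (Bool -> c))  [subst: {d:=e} | 1 pending]
  -> decompose arrow: push (c -> Int)~e, (Bool -> Bool)~(Bool -> c)
step 3: unify (c -> Int) ~ e  [subst: {d:=e} | 2 pending]
  bind e := (c -> Int)
step 4: unify (Bool -> Bool) ~ (Bool -> c)  [subst: {d:=e, e:=(c -> Int)} | 1 pending]
  -> decompose arrow: push Bool~Bool, Bool~c
step 5: unify Bool ~ Bool  [subst: {d:=e, e:=(c -> Int)} | 2 pending]
  -> identical, skip
step 6: unify Bool ~ c  [subst: {d:=e, e:=(c -> Int)} | 1 pending]
  bind c := Bool
step 7: unify Bool ~ b  [subst: {d:=e, e:=(c -> Int), c:=Bool} | 0 pending]
  bind b := Bool

Answer: b:=Bool c:=Bool d:=(Bool -> Int) e:=(Bool -> Int)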